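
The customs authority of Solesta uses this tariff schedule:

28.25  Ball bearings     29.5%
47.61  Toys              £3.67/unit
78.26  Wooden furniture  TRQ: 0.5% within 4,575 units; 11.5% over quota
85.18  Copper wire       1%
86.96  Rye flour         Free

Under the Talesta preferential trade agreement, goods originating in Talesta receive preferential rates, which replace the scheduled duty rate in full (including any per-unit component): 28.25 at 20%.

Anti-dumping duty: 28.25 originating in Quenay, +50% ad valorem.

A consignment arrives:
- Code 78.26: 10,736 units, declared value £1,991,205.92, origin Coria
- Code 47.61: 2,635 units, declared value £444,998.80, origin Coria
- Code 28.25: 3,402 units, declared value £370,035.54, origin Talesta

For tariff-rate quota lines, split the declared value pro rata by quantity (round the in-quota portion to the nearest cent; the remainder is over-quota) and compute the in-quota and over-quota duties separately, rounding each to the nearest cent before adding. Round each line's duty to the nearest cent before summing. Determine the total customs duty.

£219,328.47

Line 1 (78.26, Coria, 10,736 units, £1,991,205.92):
Code 78.26 is under a tariff-rate quota (threshold 4,575 units). In-quota: 4,575 units at 0.5%; over-quota: 6,161 units at 11.5%.
Pro-rata value split: in-quota = £1,991,205.92 × 4,575/10,736 = £848,525.25; over-quota = £1,991,205.92 − £848,525.25 = £1,142,680.67.
In-quota duty = £848,525.25 × 0.5% = £4,242.63. Over-quota duty = £1,142,680.67 × 11.5% = £131,408.28.
Line duty = £4,242.63 + £131,408.28 = £135,650.91.
Line 2 (47.61, Coria, 2,635 units, £444,998.80):
Base rate for 47.61 is £3.67/unit.
Duty = 2,635 × £3.67 = £9,670.45.
Line 3 (28.25, Talesta, 3,402 units, £370,035.54):
Base rate for 28.25 is 29.5%.
Origin Talesta qualifies under the Solesta–Talesta agreement and 28.25 is covered: preferential rate 20% applies instead.
The additional-duty order on 28.25 targets Quenay, not Talesta; it does not apply.
Duty = £370,035.54 × 20% = £74,007.11.
Total = £135,650.91 + £9,670.45 + £74,007.11 = £219,328.47.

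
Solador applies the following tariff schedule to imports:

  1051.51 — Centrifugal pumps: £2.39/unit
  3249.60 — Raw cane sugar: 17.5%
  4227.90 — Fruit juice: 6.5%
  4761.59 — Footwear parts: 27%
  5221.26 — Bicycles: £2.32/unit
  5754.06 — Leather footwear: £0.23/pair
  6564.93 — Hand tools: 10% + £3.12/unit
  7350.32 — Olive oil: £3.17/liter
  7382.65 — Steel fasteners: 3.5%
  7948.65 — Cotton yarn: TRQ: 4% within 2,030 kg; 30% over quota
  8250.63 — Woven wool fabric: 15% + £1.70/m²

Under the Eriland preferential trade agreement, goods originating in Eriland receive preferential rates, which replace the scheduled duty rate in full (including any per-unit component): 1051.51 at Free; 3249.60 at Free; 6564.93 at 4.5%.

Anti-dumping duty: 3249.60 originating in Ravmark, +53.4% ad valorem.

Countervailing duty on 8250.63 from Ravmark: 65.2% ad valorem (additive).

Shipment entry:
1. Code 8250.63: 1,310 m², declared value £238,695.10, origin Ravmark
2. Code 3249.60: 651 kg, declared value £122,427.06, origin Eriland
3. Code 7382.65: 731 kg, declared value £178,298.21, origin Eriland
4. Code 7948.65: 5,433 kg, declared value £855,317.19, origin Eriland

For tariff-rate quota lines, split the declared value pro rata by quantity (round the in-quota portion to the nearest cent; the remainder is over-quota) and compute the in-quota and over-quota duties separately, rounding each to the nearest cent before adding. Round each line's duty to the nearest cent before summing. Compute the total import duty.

£373,404.52

Line 1 (8250.63, Ravmark, 1,310 m², £238,695.10):
Base rate for 8250.63 is 15% + £1.70/m².
Additional duty on 8250.63 from Ravmark: +65.2%. Applied ad valorem rate: 15% + 65.2% = 80.2%.
Duty = £238,695.10 × 80.2% + 1,310 × £1.70 = £193,660.47.
Line 2 (3249.60, Eriland, 651 kg, £122,427.06):
Base rate for 3249.60 is 17.5%.
Origin Eriland qualifies under the Solador–Eriland agreement and 3249.60 is covered: preferential rate Free applies instead.
The additional-duty order on 3249.60 targets Ravmark, not Eriland; it does not apply.
Duty = £122,427.06 × 0% = £0.00.
Line 3 (7382.65, Eriland, 731 kg, £178,298.21):
Base rate for 7382.65 is 3.5%.
Origin Eriland is the FTA partner but 7382.65 is not on the preference list; base rate stands.
Duty = £178,298.21 × 3.5% = £6,240.44.
Line 4 (7948.65, Eriland, 5,433 kg, £855,317.19):
Code 7948.65 is under a tariff-rate quota (threshold 2,030 kg). In-quota: 2,030 kg at 4%; over-quota: 3,403 kg at 30%.
Pro-rata value split: in-quota = £855,317.19 × 2,030/5,433 = £319,582.90; over-quota = £855,317.19 − £319,582.90 = £535,734.29.
In-quota duty = £319,582.90 × 4% = £12,783.32. Over-quota duty = £535,734.29 × 30% = £160,720.29.
Line duty = £12,783.32 + £160,720.29 = £173,503.61.
Total = £193,660.47 + £0.00 + £6,240.44 + £173,503.61 = £373,404.52.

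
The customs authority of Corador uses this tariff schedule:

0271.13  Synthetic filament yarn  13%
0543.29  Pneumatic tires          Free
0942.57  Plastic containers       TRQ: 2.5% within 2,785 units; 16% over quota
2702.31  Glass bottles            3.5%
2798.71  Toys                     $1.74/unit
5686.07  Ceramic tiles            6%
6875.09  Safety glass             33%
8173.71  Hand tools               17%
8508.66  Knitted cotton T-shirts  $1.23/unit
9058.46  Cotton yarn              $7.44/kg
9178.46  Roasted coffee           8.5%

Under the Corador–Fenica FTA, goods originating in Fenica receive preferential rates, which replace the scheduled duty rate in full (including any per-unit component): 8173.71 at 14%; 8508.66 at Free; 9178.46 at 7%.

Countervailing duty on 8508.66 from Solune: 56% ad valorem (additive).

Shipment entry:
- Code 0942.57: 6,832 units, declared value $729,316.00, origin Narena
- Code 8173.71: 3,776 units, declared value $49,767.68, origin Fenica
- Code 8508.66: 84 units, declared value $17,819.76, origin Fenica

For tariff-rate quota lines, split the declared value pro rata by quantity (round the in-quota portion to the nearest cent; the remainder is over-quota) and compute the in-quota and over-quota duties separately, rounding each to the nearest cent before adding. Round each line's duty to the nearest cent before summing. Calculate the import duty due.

$83,522.71

Line 1 (0942.57, Narena, 6,832 units, $729,316.00):
Code 0942.57 is under a tariff-rate quota (threshold 2,785 units). In-quota: 2,785 units at 2.5%; over-quota: 4,047 units at 16%.
Pro-rata value split: in-quota = $729,316.00 × 2,785/6,832 = $297,298.75; over-quota = $729,316.00 − $297,298.75 = $432,017.25.
In-quota duty = $297,298.75 × 2.5% = $7,432.47. Over-quota duty = $432,017.25 × 16% = $69,122.76.
Line duty = $7,432.47 + $69,122.76 = $76,555.23.
Line 2 (8173.71, Fenica, 3,776 units, $49,767.68):
Base rate for 8173.71 is 17%.
Origin Fenica qualifies under the Corador–Fenica agreement and 8173.71 is covered: preferential rate 14% applies instead.
Duty = $49,767.68 × 14% = $6,967.48.
Line 3 (8508.66, Fenica, 84 units, $17,819.76):
Base rate for 8508.66 is $1.23/unit.
Origin Fenica qualifies under the Corador–Fenica agreement and 8508.66 is covered: preferential rate Free applies instead.
The additional-duty order on 8508.66 targets Solune, not Fenica; it does not apply.
Duty = $17,819.76 × 0% = $0.00.
Total = $76,555.23 + $6,967.48 + $0.00 = $83,522.71.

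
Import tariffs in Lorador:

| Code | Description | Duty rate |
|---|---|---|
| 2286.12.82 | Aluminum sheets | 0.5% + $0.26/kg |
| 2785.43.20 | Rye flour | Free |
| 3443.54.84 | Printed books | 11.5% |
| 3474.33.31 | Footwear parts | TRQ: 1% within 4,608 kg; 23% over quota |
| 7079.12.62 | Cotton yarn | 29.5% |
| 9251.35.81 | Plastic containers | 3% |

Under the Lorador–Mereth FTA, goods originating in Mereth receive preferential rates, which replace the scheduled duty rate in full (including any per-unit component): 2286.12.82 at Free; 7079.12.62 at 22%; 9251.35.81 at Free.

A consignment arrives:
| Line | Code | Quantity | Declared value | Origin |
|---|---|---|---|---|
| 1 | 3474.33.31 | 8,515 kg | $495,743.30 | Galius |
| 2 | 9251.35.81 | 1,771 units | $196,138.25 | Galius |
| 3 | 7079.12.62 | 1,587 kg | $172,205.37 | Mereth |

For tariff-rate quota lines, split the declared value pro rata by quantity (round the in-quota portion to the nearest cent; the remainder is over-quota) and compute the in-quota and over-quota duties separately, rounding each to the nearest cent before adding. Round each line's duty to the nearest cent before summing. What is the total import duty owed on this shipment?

Line 1 (3474.33.31, Galius, 8,515 kg, $495,743.30):
Code 3474.33.31 is under a tariff-rate quota (threshold 4,608 kg). In-quota: 4,608 kg at 1%; over-quota: 3,907 kg at 23%.
Pro-rata value split: in-quota = $495,743.30 × 4,608/8,515 = $268,277.76; over-quota = $495,743.30 − $268,277.76 = $227,465.54.
In-quota duty = $268,277.76 × 1% = $2,682.78. Over-quota duty = $227,465.54 × 23% = $52,317.07.
Line duty = $2,682.78 + $52,317.07 = $54,999.85.
Line 2 (9251.35.81, Galius, 1,771 units, $196,138.25):
Base rate for 9251.35.81 is 3%.
9251.35.81 has an FTA preferential rate, but origin Galius is not Mereth; base rate stands.
Duty = $196,138.25 × 3% = $5,884.15.
Line 3 (7079.12.62, Mereth, 1,587 kg, $172,205.37):
Base rate for 7079.12.62 is 29.5%.
Origin Mereth qualifies under the Lorador–Mereth agreement and 7079.12.62 is covered: preferential rate 22% applies instead.
Duty = $172,205.37 × 22% = $37,885.18.
Total = $54,999.85 + $5,884.15 + $37,885.18 = $98,769.18.

$98,769.18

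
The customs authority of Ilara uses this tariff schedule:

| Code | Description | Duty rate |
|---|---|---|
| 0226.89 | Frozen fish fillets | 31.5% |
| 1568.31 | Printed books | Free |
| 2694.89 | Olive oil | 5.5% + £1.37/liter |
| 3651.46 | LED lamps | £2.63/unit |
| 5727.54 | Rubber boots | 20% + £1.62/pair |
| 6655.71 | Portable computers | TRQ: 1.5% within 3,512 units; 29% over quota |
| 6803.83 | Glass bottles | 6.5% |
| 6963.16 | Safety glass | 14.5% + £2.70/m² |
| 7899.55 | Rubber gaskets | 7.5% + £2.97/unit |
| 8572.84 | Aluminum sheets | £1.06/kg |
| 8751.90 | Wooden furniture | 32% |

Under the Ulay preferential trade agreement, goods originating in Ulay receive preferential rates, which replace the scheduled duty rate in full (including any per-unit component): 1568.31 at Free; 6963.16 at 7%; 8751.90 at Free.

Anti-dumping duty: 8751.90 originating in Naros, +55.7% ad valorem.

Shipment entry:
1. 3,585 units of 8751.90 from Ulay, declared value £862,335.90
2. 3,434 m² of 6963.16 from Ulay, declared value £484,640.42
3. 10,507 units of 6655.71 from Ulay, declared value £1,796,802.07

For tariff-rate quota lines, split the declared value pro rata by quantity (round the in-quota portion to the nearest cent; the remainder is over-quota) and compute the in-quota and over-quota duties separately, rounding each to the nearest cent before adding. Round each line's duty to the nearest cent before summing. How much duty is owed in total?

£389,835.98

Line 1 (8751.90, Ulay, 3,585 units, £862,335.90):
Base rate for 8751.90 is 32%.
Origin Ulay qualifies under the Ilara–Ulay agreement and 8751.90 is covered: preferential rate Free applies instead.
The additional-duty order on 8751.90 targets Naros, not Ulay; it does not apply.
Duty = £862,335.90 × 0% = £0.00.
Line 2 (6963.16, Ulay, 3,434 m², £484,640.42):
Base rate for 6963.16 is 14.5% + £2.70/m².
Origin Ulay qualifies under the Ilara–Ulay agreement and 6963.16 is covered: preferential rate 7% applies instead.
Duty = £484,640.42 × 7% = £33,924.83.
Line 3 (6655.71, Ulay, 10,507 units, £1,796,802.07):
Code 6655.71 is under a tariff-rate quota (threshold 3,512 units). In-quota: 3,512 units at 1.5%; over-quota: 6,995 units at 29%.
Pro-rata value split: in-quota = £1,796,802.07 × 3,512/10,507 = £600,587.12; over-quota = £1,796,802.07 − £600,587.12 = £1,196,214.95.
In-quota duty = £600,587.12 × 1.5% = £9,008.81. Over-quota duty = £1,196,214.95 × 29% = £346,902.34.
Line duty = £9,008.81 + £346,902.34 = £355,911.15.
Total = £0.00 + £33,924.83 + £355,911.15 = £389,835.98.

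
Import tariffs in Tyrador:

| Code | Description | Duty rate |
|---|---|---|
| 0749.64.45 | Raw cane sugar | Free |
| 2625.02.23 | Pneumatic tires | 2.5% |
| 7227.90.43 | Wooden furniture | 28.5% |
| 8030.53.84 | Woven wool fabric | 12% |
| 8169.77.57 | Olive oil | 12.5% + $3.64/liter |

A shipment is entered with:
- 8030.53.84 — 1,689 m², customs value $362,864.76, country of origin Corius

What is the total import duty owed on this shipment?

Line 1 (8030.53.84, Corius, 1,689 m², $362,864.76):
Base rate for 8030.53.84 is 12%.
Duty = $362,864.76 × 12% = $43,543.77.

$43,543.77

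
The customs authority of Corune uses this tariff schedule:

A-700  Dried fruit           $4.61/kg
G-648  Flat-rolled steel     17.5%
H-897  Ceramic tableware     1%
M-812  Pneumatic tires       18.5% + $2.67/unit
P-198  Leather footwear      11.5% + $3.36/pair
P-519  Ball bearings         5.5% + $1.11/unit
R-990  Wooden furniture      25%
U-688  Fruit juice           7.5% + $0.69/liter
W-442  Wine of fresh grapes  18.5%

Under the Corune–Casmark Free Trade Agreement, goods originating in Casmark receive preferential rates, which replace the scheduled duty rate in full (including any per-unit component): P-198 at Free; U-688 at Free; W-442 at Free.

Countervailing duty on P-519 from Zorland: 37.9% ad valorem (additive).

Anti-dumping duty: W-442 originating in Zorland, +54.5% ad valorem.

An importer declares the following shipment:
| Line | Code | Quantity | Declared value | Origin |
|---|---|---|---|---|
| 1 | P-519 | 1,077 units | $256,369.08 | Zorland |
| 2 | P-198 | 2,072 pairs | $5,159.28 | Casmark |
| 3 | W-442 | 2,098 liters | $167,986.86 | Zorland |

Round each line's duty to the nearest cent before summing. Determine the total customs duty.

$235,090.06

Line 1 (P-519, Zorland, 1,077 units, $256,369.08):
Base rate for P-519 is 5.5% + $1.11/unit.
Additional duty on P-519 from Zorland: +37.9%. Applied ad valorem rate: 5.5% + 37.9% = 43.4%.
Duty = $256,369.08 × 43.4% + 1,077 × $1.11 = $112,459.65.
Line 2 (P-198, Casmark, 2,072 pairs, $5,159.28):
Base rate for P-198 is 11.5% + $3.36/pair.
Origin Casmark qualifies under the Corune–Casmark agreement and P-198 is covered: preferential rate Free applies instead.
Duty = $5,159.28 × 0% = $0.00.
Line 3 (W-442, Zorland, 2,098 liters, $167,986.86):
Base rate for W-442 is 18.5%.
W-442 has an FTA preferential rate, but origin Zorland is not Casmark; base rate stands.
Additional duty on W-442 from Zorland: +54.5%. Applied ad valorem rate: 18.5% + 54.5% = 73%.
Duty = $167,986.86 × 73% = $122,630.41.
Total = $112,459.65 + $0.00 + $122,630.41 = $235,090.06.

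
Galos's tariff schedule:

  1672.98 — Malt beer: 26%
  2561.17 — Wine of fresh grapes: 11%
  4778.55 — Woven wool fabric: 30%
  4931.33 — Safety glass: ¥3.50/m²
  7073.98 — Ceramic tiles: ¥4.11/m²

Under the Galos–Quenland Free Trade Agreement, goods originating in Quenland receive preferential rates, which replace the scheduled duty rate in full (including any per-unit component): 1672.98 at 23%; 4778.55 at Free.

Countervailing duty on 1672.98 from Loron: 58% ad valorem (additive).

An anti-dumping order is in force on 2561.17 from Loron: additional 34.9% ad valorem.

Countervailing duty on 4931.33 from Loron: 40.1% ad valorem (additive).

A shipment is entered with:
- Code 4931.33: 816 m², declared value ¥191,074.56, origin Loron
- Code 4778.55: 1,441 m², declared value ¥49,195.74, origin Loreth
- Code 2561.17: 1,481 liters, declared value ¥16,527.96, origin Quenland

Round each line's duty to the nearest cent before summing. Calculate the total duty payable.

¥96,053.70

Line 1 (4931.33, Loron, 816 m², ¥191,074.56):
Base rate for 4931.33 is ¥3.50/m².
Additional duty on 4931.33 from Loron: +40.1% ad valorem. Applied ad valorem rate = 40.1%.
Duty = ¥191,074.56 × 40.1% + 816 × ¥3.50 = ¥79,476.90.
Line 2 (4778.55, Loreth, 1,441 m², ¥49,195.74):
Base rate for 4778.55 is 30%.
4778.55 has an FTA preferential rate, but origin Loreth is not Quenland; base rate stands.
Duty = ¥49,195.74 × 30% = ¥14,758.72.
Line 3 (2561.17, Quenland, 1,481 liters, ¥16,527.96):
Base rate for 2561.17 is 11%.
Origin Quenland is the FTA partner but 2561.17 is not on the preference list; base rate stands.
The additional-duty order on 2561.17 targets Loron, not Quenland; it does not apply.
Duty = ¥16,527.96 × 11% = ¥1,818.08.
Total = ¥79,476.90 + ¥14,758.72 + ¥1,818.08 = ¥96,053.70.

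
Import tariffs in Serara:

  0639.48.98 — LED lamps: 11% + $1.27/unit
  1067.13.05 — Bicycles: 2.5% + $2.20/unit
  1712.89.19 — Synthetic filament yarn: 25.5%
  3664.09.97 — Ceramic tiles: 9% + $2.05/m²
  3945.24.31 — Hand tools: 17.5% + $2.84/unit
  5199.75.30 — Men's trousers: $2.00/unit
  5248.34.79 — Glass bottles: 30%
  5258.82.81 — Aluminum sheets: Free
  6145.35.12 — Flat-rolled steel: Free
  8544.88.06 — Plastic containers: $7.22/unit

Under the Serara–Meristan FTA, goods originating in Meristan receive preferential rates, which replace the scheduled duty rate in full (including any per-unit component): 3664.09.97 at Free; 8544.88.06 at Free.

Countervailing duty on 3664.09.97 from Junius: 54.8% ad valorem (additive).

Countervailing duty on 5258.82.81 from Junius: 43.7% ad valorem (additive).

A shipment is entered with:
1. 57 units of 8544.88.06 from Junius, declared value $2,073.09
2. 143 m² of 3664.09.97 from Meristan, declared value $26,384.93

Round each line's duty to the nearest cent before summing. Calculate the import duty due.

Line 1 (8544.88.06, Junius, 57 units, $2,073.09):
Base rate for 8544.88.06 is $7.22/unit.
8544.88.06 has an FTA preferential rate, but origin Junius is not Meristan; base rate stands.
Duty = 57 × $7.22 = $411.54.
Line 2 (3664.09.97, Meristan, 143 m², $26,384.93):
Base rate for 3664.09.97 is 9% + $2.05/m².
Origin Meristan qualifies under the Serara–Meristan agreement and 3664.09.97 is covered: preferential rate Free applies instead.
The additional-duty order on 3664.09.97 targets Junius, not Meristan; it does not apply.
Duty = $26,384.93 × 0% = $0.00.
Total = $411.54 + $0.00 = $411.54.

$411.54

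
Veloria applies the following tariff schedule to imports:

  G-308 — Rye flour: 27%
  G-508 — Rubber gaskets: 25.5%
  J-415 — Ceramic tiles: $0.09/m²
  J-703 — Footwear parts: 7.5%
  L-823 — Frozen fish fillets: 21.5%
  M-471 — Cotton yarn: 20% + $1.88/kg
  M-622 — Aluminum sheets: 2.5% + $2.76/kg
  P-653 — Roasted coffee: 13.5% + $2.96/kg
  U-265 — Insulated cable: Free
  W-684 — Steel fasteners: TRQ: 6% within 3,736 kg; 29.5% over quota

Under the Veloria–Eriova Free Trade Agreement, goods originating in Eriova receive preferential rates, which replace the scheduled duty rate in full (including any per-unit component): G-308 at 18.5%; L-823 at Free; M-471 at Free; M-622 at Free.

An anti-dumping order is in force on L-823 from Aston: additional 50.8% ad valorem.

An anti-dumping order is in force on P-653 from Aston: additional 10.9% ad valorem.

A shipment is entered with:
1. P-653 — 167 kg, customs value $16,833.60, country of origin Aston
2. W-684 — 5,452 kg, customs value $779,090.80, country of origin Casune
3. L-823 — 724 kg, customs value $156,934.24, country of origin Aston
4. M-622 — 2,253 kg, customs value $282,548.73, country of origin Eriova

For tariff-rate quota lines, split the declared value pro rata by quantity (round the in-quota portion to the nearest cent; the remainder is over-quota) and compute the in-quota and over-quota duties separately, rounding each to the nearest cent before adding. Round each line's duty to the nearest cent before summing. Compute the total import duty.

$222,436.48

Line 1 (P-653, Aston, 167 kg, $16,833.60):
Base rate for P-653 is 13.5% + $2.96/kg.
Additional duty on P-653 from Aston: +10.9%. Applied ad valorem rate: 13.5% + 10.9% = 24.4%.
Duty = $16,833.60 × 24.4% + 167 × $2.96 = $4,601.72.
Line 2 (W-684, Casune, 5,452 kg, $779,090.80):
Code W-684 is under a tariff-rate quota (threshold 3,736 kg). In-quota: 3,736 kg at 6%; over-quota: 1,716 kg at 29.5%.
Pro-rata value split: in-quota = $779,090.80 × 3,736/5,452 = $533,874.40; over-quota = $779,090.80 − $533,874.40 = $245,216.40.
In-quota duty = $533,874.40 × 6% = $32,032.46. Over-quota duty = $245,216.40 × 29.5% = $72,338.84.
Line duty = $32,032.46 + $72,338.84 = $104,371.30.
Line 3 (L-823, Aston, 724 kg, $156,934.24):
Base rate for L-823 is 21.5%.
L-823 has an FTA preferential rate, but origin Aston is not Eriova; base rate stands.
Additional duty on L-823 from Aston: +50.8%. Applied ad valorem rate: 21.5% + 50.8% = 72.3%.
Duty = $156,934.24 × 72.3% = $113,463.46.
Line 4 (M-622, Eriova, 2,253 kg, $282,548.73):
Base rate for M-622 is 2.5% + $2.76/kg.
Origin Eriova qualifies under the Veloria–Eriova agreement and M-622 is covered: preferential rate Free applies instead.
Duty = $282,548.73 × 0% = $0.00.
Total = $4,601.72 + $104,371.30 + $113,463.46 + $0.00 = $222,436.48.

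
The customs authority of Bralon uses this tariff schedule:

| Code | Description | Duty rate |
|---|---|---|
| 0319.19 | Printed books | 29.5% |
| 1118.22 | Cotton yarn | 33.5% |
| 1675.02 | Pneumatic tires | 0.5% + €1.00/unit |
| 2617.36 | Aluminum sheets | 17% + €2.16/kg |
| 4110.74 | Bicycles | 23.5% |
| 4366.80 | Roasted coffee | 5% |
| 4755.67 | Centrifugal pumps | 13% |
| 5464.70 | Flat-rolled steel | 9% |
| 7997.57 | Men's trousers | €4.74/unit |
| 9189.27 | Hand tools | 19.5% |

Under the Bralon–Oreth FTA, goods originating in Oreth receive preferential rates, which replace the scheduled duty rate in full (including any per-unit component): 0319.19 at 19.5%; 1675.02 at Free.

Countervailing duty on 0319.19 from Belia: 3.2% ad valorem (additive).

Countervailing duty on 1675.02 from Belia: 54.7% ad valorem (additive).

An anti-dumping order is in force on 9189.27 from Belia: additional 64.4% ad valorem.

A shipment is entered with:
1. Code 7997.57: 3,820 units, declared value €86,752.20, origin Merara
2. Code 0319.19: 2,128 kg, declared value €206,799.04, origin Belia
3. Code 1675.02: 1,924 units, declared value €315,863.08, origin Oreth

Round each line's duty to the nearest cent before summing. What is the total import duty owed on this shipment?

€85,730.09

Line 1 (7997.57, Merara, 3,820 units, €86,752.20):
Base rate for 7997.57 is €4.74/unit.
Duty = 3,820 × €4.74 = €18,106.80.
Line 2 (0319.19, Belia, 2,128 kg, €206,799.04):
Base rate for 0319.19 is 29.5%.
0319.19 has an FTA preferential rate, but origin Belia is not Oreth; base rate stands.
Additional duty on 0319.19 from Belia: +3.2%. Applied ad valorem rate: 29.5% + 3.2% = 32.7%.
Duty = €206,799.04 × 32.7% = €67,623.29.
Line 3 (1675.02, Oreth, 1,924 units, €315,863.08):
Base rate for 1675.02 is 0.5% + €1.00/unit.
Origin Oreth qualifies under the Bralon–Oreth agreement and 1675.02 is covered: preferential rate Free applies instead.
The additional-duty order on 1675.02 targets Belia, not Oreth; it does not apply.
Duty = €315,863.08 × 0% = €0.00.
Total = €18,106.80 + €67,623.29 + €0.00 = €85,730.09.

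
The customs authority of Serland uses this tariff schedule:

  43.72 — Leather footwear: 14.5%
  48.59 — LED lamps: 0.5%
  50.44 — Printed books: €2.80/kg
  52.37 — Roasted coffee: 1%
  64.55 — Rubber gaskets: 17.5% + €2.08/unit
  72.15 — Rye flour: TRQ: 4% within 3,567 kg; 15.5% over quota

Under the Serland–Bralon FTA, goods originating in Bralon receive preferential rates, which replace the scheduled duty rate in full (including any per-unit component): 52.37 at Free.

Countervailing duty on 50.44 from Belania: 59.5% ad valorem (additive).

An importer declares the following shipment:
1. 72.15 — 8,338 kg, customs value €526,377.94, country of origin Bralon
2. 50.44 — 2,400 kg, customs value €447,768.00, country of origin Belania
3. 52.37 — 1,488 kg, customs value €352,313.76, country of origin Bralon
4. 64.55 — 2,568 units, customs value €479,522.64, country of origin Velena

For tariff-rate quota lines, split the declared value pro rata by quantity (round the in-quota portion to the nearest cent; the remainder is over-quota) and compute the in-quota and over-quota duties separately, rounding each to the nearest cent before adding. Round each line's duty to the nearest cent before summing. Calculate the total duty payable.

€418,092.20

Line 1 (72.15, Bralon, 8,338 kg, €526,377.94):
Code 72.15 is under a tariff-rate quota (threshold 3,567 kg). In-quota: 3,567 kg at 4%; over-quota: 4,771 kg at 15.5%.
Pro-rata value split: in-quota = €526,377.94 × 3,567/8,338 = €225,184.71; over-quota = €526,377.94 − €225,184.71 = €301,193.23.
In-quota duty = €225,184.71 × 4% = €9,007.39. Over-quota duty = €301,193.23 × 15.5% = €46,684.95.
Line duty = €9,007.39 + €46,684.95 = €55,692.34.
Line 2 (50.44, Belania, 2,400 kg, €447,768.00):
Base rate for 50.44 is €2.80/kg.
Additional duty on 50.44 from Belania: +59.5% ad valorem. Applied ad valorem rate = 59.5%.
Duty = €447,768.00 × 59.5% + 2,400 × €2.80 = €273,141.96.
Line 3 (52.37, Bralon, 1,488 kg, €352,313.76):
Base rate for 52.37 is 1%.
Origin Bralon qualifies under the Serland–Bralon agreement and 52.37 is covered: preferential rate Free applies instead.
Duty = €352,313.76 × 0% = €0.00.
Line 4 (64.55, Velena, 2,568 units, €479,522.64):
Base rate for 64.55 is 17.5% + €2.08/unit.
Duty = €479,522.64 × 17.5% + 2,568 × €2.08 = €89,257.90.
Total = €55,692.34 + €273,141.96 + €0.00 + €89,257.90 = €418,092.20.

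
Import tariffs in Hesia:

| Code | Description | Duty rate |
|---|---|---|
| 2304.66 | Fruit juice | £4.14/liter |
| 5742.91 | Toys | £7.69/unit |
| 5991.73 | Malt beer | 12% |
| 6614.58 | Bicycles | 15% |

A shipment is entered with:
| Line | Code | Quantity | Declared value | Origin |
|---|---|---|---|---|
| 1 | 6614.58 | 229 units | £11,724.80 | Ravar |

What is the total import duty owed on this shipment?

£1,758.72

Line 1 (6614.58, Ravar, 229 units, £11,724.80):
Base rate for 6614.58 is 15%.
Duty = £11,724.80 × 15% = £1,758.72.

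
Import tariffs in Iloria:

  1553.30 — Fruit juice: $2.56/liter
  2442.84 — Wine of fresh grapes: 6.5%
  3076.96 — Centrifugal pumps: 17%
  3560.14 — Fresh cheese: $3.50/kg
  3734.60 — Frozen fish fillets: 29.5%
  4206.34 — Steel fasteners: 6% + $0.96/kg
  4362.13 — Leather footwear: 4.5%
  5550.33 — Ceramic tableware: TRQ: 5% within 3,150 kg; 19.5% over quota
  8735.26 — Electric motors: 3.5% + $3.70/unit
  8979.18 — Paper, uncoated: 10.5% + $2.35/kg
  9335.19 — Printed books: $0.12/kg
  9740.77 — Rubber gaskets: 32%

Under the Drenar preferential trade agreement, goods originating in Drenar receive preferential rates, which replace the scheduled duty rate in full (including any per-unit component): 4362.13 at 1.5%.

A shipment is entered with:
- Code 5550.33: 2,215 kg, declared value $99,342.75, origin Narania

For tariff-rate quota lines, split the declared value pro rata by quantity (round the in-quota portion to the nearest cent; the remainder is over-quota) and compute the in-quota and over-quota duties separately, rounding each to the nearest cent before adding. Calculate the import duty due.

Line 1 (5550.33, Narania, 2,215 kg, $99,342.75):
Code 5550.33 is under a tariff-rate quota (threshold 3,150 kg). Quantity 2,215 kg is within the quota, so the in-quota rate 5% applies to the full value.
Duty = $99,342.75 × 5% = $4,967.14.

$4,967.14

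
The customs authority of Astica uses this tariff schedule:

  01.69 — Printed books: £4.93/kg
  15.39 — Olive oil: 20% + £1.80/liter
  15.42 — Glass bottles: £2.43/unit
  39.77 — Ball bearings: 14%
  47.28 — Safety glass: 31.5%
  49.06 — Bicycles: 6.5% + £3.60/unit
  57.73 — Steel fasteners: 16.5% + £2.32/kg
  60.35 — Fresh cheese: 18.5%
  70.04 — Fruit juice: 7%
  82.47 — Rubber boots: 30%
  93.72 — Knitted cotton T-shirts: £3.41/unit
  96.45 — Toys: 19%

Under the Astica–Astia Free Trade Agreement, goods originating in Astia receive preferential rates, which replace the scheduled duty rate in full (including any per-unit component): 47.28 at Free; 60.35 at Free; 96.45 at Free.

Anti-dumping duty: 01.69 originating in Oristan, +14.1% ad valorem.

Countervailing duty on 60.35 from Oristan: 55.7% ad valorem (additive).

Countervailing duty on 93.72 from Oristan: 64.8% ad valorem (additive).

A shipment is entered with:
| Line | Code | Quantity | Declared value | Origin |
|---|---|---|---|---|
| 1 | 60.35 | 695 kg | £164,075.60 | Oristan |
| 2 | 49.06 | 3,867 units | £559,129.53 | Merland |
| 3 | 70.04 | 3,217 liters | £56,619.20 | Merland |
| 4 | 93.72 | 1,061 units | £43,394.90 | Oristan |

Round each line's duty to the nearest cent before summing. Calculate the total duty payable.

Line 1 (60.35, Oristan, 695 kg, £164,075.60):
Base rate for 60.35 is 18.5%.
60.35 has an FTA preferential rate, but origin Oristan is not Astia; base rate stands.
Additional duty on 60.35 from Oristan: +55.7%. Applied ad valorem rate: 18.5% + 55.7% = 74.2%.
Duty = £164,075.60 × 74.2% = £121,744.10.
Line 2 (49.06, Merland, 3,867 units, £559,129.53):
Base rate for 49.06 is 6.5% + £3.60/unit.
Duty = £559,129.53 × 6.5% + 3,867 × £3.60 = £50,264.62.
Line 3 (70.04, Merland, 3,217 liters, £56,619.20):
Base rate for 70.04 is 7%.
Duty = £56,619.20 × 7% = £3,963.34.
Line 4 (93.72, Oristan, 1,061 units, £43,394.90):
Base rate for 93.72 is £3.41/unit.
Additional duty on 93.72 from Oristan: +64.8% ad valorem. Applied ad valorem rate = 64.8%.
Duty = £43,394.90 × 64.8% + 1,061 × £3.41 = £31,737.91.
Total = £121,744.10 + £50,264.62 + £3,963.34 + £31,737.91 = £207,709.97.

£207,709.97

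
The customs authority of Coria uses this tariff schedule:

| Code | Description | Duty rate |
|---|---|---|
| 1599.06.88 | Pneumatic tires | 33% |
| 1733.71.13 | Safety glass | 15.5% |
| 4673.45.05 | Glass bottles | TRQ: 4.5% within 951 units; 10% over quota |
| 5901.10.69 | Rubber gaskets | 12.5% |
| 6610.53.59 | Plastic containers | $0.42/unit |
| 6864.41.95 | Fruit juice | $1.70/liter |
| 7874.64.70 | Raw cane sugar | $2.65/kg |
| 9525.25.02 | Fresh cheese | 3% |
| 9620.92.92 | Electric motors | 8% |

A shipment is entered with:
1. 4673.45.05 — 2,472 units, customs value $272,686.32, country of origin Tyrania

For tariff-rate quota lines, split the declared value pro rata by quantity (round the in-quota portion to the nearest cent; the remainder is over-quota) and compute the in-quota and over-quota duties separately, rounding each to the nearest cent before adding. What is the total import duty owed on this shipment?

$21,498.87

Line 1 (4673.45.05, Tyrania, 2,472 units, $272,686.32):
Code 4673.45.05 is under a tariff-rate quota (threshold 951 units). In-quota: 951 units at 4.5%; over-quota: 1,521 units at 10%.
Pro-rata value split: in-quota = $272,686.32 × 951/2,472 = $104,904.81; over-quota = $272,686.32 − $104,904.81 = $167,781.51.
In-quota duty = $104,904.81 × 4.5% = $4,720.72. Over-quota duty = $167,781.51 × 10% = $16,778.15.
Line duty = $4,720.72 + $16,778.15 = $21,498.87.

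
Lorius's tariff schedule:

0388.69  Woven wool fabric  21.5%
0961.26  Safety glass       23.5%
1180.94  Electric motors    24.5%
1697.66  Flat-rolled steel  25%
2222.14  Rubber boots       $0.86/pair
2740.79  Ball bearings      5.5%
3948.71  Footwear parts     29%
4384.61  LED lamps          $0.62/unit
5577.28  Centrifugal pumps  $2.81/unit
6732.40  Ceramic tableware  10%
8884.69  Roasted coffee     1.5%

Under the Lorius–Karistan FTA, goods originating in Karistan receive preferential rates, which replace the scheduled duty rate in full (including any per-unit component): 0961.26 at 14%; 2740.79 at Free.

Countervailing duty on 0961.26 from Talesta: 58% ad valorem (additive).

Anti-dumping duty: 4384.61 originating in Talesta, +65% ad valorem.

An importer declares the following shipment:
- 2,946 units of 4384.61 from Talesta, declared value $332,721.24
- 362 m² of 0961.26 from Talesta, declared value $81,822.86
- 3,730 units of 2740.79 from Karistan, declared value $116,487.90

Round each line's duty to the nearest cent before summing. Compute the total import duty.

$284,780.96

Line 1 (4384.61, Talesta, 2,946 units, $332,721.24):
Base rate for 4384.61 is $0.62/unit.
Additional duty on 4384.61 from Talesta: +65% ad valorem. Applied ad valorem rate = 65%.
Duty = $332,721.24 × 65% + 2,946 × $0.62 = $218,095.33.
Line 2 (0961.26, Talesta, 362 m², $81,822.86):
Base rate for 0961.26 is 23.5%.
0961.26 has an FTA preferential rate, but origin Talesta is not Karistan; base rate stands.
Additional duty on 0961.26 from Talesta: +58%. Applied ad valorem rate: 23.5% + 58% = 81.5%.
Duty = $81,822.86 × 81.5% = $66,685.63.
Line 3 (2740.79, Karistan, 3,730 units, $116,487.90):
Base rate for 2740.79 is 5.5%.
Origin Karistan qualifies under the Lorius–Karistan agreement and 2740.79 is covered: preferential rate Free applies instead.
Duty = $116,487.90 × 0% = $0.00.
Total = $218,095.33 + $66,685.63 + $0.00 = $284,780.96.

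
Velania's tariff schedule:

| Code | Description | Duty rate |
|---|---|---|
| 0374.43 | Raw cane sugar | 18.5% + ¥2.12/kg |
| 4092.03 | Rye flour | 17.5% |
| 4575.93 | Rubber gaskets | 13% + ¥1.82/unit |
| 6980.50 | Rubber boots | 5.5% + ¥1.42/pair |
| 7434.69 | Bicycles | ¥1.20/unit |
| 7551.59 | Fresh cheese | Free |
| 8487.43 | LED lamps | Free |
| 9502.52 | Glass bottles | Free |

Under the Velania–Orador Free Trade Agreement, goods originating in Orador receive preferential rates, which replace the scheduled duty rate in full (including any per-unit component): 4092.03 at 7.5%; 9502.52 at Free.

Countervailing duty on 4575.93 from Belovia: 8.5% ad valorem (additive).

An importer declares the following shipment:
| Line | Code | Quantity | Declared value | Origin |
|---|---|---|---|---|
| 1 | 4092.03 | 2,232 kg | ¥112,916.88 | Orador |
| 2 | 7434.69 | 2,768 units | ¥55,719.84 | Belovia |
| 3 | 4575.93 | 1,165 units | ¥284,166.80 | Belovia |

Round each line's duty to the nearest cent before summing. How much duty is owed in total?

Line 1 (4092.03, Orador, 2,232 kg, ¥112,916.88):
Base rate for 4092.03 is 17.5%.
Origin Orador qualifies under the Velania–Orador agreement and 4092.03 is covered: preferential rate 7.5% applies instead.
Duty = ¥112,916.88 × 7.5% = ¥8,468.77.
Line 2 (7434.69, Belovia, 2,768 units, ¥55,719.84):
Base rate for 7434.69 is ¥1.20/unit.
Duty = 2,768 × ¥1.20 = ¥3,321.60.
Line 3 (4575.93, Belovia, 1,165 units, ¥284,166.80):
Base rate for 4575.93 is 13% + ¥1.82/unit.
Additional duty on 4575.93 from Belovia: +8.5%. Applied ad valorem rate: 13% + 8.5% = 21.5%.
Duty = ¥284,166.80 × 21.5% + 1,165 × ¥1.82 = ¥63,216.16.
Total = ¥8,468.77 + ¥3,321.60 + ¥63,216.16 = ¥75,006.53.

¥75,006.53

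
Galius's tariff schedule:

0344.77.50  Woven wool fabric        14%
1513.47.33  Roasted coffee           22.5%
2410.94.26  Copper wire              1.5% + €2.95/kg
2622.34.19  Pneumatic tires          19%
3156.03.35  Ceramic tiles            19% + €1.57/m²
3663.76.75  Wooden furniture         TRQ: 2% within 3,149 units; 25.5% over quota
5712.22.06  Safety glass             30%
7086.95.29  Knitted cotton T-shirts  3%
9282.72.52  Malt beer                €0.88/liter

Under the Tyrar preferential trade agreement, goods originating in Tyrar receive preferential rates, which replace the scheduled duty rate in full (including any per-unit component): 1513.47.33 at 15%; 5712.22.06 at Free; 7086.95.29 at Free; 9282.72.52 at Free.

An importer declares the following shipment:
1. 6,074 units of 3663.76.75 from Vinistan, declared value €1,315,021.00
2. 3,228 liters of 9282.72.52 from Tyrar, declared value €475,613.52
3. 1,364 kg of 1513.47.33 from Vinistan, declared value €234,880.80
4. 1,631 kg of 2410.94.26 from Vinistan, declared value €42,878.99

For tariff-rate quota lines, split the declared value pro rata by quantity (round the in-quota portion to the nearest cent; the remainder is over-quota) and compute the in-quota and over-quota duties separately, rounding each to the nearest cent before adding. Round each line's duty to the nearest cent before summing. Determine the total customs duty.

Line 1 (3663.76.75, Vinistan, 6,074 units, €1,315,021.00):
Code 3663.76.75 is under a tariff-rate quota (threshold 3,149 units). In-quota: 3,149 units at 2%; over-quota: 2,925 units at 25.5%.
Pro-rata value split: in-quota = €1,315,021.00 × 3,149/6,074 = €681,758.50; over-quota = €1,315,021.00 − €681,758.50 = €633,262.50.
In-quota duty = €681,758.50 × 2% = €13,635.17. Over-quota duty = €633,262.50 × 25.5% = €161,481.94.
Line duty = €13,635.17 + €161,481.94 = €175,117.11.
Line 2 (9282.72.52, Tyrar, 3,228 liters, €475,613.52):
Base rate for 9282.72.52 is €0.88/liter.
Origin Tyrar qualifies under the Galius–Tyrar agreement and 9282.72.52 is covered: preferential rate Free applies instead.
Duty = €475,613.52 × 0% = €0.00.
Line 3 (1513.47.33, Vinistan, 1,364 kg, €234,880.80):
Base rate for 1513.47.33 is 22.5%.
1513.47.33 has an FTA preferential rate, but origin Vinistan is not Tyrar; base rate stands.
Duty = €234,880.80 × 22.5% = €52,848.18.
Line 4 (2410.94.26, Vinistan, 1,631 kg, €42,878.99):
Base rate for 2410.94.26 is 1.5% + €2.95/kg.
Duty = €42,878.99 × 1.5% + 1,631 × €2.95 = €5,454.63.
Total = €175,117.11 + €0.00 + €52,848.18 + €5,454.63 = €233,419.92.

€233,419.92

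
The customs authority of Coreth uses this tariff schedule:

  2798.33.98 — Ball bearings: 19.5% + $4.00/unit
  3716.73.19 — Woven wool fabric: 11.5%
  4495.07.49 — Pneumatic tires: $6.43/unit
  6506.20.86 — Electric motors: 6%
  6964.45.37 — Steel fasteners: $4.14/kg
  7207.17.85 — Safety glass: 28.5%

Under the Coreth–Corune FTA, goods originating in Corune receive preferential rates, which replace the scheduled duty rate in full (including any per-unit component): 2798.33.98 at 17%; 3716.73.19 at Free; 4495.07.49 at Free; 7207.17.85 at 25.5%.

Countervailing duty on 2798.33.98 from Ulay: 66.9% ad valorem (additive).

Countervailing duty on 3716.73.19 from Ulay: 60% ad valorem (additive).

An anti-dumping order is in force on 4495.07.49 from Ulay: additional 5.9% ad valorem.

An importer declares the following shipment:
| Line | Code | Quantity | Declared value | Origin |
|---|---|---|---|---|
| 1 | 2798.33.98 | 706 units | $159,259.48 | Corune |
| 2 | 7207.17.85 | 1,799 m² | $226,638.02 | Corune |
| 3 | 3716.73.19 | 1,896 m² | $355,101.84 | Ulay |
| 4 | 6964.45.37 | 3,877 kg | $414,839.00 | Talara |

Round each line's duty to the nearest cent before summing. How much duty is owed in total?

$354,815.41

Line 1 (2798.33.98, Corune, 706 units, $159,259.48):
Base rate for 2798.33.98 is 19.5% + $4.00/unit.
Origin Corune qualifies under the Coreth–Corune agreement and 2798.33.98 is covered: preferential rate 17% applies instead.
The additional-duty order on 2798.33.98 targets Ulay, not Corune; it does not apply.
Duty = $159,259.48 × 17% = $27,074.11.
Line 2 (7207.17.85, Corune, 1,799 m², $226,638.02):
Base rate for 7207.17.85 is 28.5%.
Origin Corune qualifies under the Coreth–Corune agreement and 7207.17.85 is covered: preferential rate 25.5% applies instead.
Duty = $226,638.02 × 25.5% = $57,792.70.
Line 3 (3716.73.19, Ulay, 1,896 m², $355,101.84):
Base rate for 3716.73.19 is 11.5%.
3716.73.19 has an FTA preferential rate, but origin Ulay is not Corune; base rate stands.
Additional duty on 3716.73.19 from Ulay: +60%. Applied ad valorem rate: 11.5% + 60% = 71.5%.
Duty = $355,101.84 × 71.5% = $253,897.82.
Line 4 (6964.45.37, Talara, 3,877 kg, $414,839.00):
Base rate for 6964.45.37 is $4.14/kg.
Duty = 3,877 × $4.14 = $16,050.78.
Total = $27,074.11 + $57,792.70 + $253,897.82 + $16,050.78 = $354,815.41.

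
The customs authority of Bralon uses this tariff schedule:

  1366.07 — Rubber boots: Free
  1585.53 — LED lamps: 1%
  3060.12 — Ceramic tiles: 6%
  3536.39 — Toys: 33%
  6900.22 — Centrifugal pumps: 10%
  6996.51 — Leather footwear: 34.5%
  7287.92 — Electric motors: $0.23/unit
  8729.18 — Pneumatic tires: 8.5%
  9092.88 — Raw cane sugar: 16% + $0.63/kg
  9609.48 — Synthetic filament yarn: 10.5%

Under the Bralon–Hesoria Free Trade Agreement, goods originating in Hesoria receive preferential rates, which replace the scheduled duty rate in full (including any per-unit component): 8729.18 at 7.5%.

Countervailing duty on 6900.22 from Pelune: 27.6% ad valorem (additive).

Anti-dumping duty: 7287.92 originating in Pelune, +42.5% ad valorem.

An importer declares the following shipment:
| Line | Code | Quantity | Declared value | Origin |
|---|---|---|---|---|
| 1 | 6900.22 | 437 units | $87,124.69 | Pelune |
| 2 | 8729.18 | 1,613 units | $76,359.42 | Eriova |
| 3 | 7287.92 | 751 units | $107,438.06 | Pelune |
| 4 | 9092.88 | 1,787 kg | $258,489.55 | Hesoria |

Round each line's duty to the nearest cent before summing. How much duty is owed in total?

$127,567.48

Line 1 (6900.22, Pelune, 437 units, $87,124.69):
Base rate for 6900.22 is 10%.
Additional duty on 6900.22 from Pelune: +27.6%. Applied ad valorem rate: 10% + 27.6% = 37.6%.
Duty = $87,124.69 × 37.6% = $32,758.88.
Line 2 (8729.18, Eriova, 1,613 units, $76,359.42):
Base rate for 8729.18 is 8.5%.
8729.18 has an FTA preferential rate, but origin Eriova is not Hesoria; base rate stands.
Duty = $76,359.42 × 8.5% = $6,490.55.
Line 3 (7287.92, Pelune, 751 units, $107,438.06):
Base rate for 7287.92 is $0.23/unit.
Additional duty on 7287.92 from Pelune: +42.5% ad valorem. Applied ad valorem rate = 42.5%.
Duty = $107,438.06 × 42.5% + 751 × $0.23 = $45,833.91.
Line 4 (9092.88, Hesoria, 1,787 kg, $258,489.55):
Base rate for 9092.88 is 16% + $0.63/kg.
Origin Hesoria is the FTA partner but 9092.88 is not on the preference list; base rate stands.
Duty = $258,489.55 × 16% + 1,787 × $0.63 = $42,484.14.
Total = $32,758.88 + $6,490.55 + $45,833.91 + $42,484.14 = $127,567.48.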